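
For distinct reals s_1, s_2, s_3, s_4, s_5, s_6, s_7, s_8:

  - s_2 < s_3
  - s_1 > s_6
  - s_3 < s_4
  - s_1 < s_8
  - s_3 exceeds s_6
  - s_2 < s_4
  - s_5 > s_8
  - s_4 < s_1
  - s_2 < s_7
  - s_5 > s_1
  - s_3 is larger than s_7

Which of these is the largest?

s_5

s_2 is not greatest since s_2 < s_4; s_6 is not greatest since s_6 < s_1; s_7 is not greatest since s_7 < s_3; s_3 is not greatest since s_3 < s_4; s_4 is not greatest since s_4 < s_1; s_1 is not greatest since s_1 < s_5; s_8 is not greatest since s_8 < s_5.
Only s_5 has nothing above it, so s_5 is the largest.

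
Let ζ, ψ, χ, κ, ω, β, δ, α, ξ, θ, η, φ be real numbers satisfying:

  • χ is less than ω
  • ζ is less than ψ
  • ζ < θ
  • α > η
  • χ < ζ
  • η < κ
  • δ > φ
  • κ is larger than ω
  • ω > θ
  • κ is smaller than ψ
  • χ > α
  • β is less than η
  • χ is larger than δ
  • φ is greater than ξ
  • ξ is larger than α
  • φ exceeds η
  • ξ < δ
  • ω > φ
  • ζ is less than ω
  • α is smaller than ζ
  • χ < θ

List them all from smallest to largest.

The consecutive links are each given: β < η; η < α; α < ξ; ξ < φ; φ < δ; δ < χ; χ < ζ; ζ < θ; θ < ω; ω < κ; κ < ψ.

β < η < α < ξ < φ < δ < χ < ζ < θ < ω < κ < ψ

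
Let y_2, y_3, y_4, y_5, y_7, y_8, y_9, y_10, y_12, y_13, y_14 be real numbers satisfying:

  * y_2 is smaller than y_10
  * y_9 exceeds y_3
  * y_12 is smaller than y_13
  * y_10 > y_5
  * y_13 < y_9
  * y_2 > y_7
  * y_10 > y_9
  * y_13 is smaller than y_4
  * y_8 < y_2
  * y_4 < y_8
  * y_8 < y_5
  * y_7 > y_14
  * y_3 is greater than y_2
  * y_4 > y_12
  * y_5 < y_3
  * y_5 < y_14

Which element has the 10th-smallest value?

y_9

Piecing the relations together gives one ordering: y_12 < y_13 < y_4 < y_8 < y_5 < y_14 < y_7 < y_2 < y_3 < y_9 < y_10.
The 10th smallest is y_9.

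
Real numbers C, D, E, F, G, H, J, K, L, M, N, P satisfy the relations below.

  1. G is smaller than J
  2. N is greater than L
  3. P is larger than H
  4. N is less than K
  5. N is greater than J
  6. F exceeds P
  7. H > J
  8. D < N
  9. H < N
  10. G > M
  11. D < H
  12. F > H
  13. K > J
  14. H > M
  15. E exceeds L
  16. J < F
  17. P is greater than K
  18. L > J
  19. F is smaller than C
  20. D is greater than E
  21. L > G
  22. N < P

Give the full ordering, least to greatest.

The consecutive links are each given: M < G; G < J; J < L; L < E; E < D; D < H; H < N; N < K; K < P; P < F; F < C.

M < G < J < L < E < D < H < N < K < P < F < C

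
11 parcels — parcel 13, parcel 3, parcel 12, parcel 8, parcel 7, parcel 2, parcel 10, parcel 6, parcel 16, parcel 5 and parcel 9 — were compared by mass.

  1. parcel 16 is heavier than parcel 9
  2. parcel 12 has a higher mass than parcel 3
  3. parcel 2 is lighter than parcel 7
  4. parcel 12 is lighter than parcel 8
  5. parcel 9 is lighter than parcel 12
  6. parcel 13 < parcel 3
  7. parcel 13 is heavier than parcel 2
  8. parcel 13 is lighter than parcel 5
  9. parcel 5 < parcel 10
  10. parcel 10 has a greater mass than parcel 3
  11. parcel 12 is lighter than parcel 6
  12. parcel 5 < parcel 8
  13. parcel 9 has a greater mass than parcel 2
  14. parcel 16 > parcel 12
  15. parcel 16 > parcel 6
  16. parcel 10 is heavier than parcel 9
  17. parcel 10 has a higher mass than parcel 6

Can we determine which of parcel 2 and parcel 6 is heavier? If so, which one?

Chaining the given relations: parcel 2 < parcel 13 < parcel 3 < parcel 12 < parcel 6.
So parcel 6 is heavier.

parcel 6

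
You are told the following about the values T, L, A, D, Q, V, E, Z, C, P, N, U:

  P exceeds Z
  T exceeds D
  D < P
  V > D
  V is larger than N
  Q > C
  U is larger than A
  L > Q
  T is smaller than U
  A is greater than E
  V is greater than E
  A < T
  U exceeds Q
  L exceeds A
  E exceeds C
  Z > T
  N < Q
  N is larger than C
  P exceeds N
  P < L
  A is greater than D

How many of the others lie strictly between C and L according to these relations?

7

Chaining upward from C reaches: E, A, N, Q, T, Z, V, U, P.
Chaining downward from L reaches: D, E, A, N, Q, T, Z, P.
Strictly between C and L are those in both lists: E, A, N, Q, T, Z, P — 7 elements.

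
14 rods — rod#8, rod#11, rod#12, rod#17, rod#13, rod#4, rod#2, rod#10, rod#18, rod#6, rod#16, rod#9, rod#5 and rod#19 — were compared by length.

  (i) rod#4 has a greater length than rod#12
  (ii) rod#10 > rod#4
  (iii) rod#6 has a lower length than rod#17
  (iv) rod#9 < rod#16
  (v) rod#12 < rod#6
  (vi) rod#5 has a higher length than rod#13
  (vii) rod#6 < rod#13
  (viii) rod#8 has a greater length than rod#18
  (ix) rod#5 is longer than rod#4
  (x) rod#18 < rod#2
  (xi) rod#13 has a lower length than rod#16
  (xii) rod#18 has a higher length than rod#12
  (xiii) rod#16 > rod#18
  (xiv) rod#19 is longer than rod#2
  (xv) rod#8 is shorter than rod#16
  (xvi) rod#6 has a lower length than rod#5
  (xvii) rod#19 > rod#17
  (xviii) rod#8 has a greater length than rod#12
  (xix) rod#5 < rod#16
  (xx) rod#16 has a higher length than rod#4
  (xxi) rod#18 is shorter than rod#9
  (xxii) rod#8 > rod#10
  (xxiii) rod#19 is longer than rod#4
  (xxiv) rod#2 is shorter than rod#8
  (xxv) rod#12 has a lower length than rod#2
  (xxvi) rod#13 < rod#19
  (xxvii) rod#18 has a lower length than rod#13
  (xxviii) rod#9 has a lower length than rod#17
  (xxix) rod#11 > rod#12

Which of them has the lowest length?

rod#12

rod#11 is not least since rod#12 < rod#11; rod#18 is not least since rod#12 < rod#18; rod#4 is not least since rod#12 < rod#4; rod#2 is not least since rod#18 < rod#2; rod#10 is not least since rod#4 < rod#10; rod#6 is not least since rod#12 < rod#6; rod#9 is not least since rod#18 < rod#9; rod#8 is not least since rod#12 < rod#8; rod#13 is not least since rod#18 < rod#13; rod#5 is not least since rod#4 < rod#5; rod#17 is not least since rod#6 < rod#17; rod#16 is not least since rod#8 < rod#16; rod#19 is not least since rod#4 < rod#19.
Only rod#12 has nothing below it, so rod#12 is the lowest length.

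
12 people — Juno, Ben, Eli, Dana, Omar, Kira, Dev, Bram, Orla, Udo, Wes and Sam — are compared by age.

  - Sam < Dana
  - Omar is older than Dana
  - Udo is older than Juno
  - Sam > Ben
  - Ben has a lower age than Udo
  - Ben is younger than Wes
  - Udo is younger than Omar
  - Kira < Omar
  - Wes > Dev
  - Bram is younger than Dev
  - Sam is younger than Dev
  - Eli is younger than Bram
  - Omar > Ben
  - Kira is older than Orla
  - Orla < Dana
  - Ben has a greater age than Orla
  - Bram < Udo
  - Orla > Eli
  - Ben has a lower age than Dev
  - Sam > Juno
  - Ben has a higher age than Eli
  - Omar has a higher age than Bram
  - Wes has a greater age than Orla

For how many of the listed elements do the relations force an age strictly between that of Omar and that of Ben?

Chaining upward from Ben reaches: Udo, Sam, Dev, Dana, Wes.
Chaining downward from Omar reaches: Eli, Juno, Orla, Bram, Udo, Sam, Dana, Kira.
Strictly between Ben and Omar are those in both lists: Udo, Sam, Dana — 3 elements.

3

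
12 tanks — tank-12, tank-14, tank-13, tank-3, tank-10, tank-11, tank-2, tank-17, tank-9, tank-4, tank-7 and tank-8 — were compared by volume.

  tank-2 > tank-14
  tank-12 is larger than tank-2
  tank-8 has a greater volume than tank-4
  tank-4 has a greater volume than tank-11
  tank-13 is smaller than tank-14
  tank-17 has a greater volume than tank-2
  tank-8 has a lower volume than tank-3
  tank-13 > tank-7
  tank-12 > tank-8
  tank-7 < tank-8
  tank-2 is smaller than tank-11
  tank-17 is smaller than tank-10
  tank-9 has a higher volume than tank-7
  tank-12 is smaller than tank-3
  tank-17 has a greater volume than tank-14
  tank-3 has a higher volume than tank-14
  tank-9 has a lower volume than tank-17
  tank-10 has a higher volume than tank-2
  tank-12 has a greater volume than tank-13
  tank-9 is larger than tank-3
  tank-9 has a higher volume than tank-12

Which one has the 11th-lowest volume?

tank-17

The consecutive relations fix a unique order: tank-7 < tank-13 < tank-14 < tank-2 < tank-11 < tank-4 < tank-8 < tank-12 < tank-3 < tank-9 < tank-17 < tank-10.
Counting 11 from the smallest end gives tank-17.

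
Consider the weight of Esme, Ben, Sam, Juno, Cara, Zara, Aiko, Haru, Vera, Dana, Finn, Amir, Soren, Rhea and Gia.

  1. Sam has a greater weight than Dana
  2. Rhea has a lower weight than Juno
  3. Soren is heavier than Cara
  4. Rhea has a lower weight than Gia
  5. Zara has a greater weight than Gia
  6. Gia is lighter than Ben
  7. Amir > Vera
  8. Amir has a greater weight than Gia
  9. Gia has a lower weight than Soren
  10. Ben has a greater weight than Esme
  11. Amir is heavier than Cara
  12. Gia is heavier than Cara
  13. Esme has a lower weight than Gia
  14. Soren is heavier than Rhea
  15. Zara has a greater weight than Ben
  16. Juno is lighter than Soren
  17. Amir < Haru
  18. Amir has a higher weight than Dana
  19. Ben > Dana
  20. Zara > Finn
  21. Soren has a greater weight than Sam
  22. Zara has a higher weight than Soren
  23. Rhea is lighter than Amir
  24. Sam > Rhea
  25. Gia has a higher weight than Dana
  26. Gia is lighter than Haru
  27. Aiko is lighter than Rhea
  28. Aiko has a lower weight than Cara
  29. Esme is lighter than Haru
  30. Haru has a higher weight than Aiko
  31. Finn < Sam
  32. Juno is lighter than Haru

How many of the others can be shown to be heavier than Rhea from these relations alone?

From Rhea the given relations immediately reach Juno, Sam, Gia, Amir, Soren.
From those, Ben, Zara, Haru — 8 in total.
Nothing else is reachable above Rhea; 8 in all.

8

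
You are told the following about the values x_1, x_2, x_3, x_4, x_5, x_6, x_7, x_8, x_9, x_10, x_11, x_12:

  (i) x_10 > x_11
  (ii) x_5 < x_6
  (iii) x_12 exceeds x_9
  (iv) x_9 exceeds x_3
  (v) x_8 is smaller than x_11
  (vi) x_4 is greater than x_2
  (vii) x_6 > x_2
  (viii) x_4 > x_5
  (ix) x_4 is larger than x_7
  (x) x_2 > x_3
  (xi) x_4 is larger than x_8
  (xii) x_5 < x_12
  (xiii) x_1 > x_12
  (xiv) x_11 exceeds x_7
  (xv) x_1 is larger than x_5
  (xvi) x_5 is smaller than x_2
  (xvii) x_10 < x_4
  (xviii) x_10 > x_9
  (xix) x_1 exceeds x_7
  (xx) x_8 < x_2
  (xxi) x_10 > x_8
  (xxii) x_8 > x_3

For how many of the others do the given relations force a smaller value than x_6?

4

Directly below x_6: x_5, x_2.
One step further: x_3, x_8 (4 so far).
Nothing else is reachable below x_6; 4 in all.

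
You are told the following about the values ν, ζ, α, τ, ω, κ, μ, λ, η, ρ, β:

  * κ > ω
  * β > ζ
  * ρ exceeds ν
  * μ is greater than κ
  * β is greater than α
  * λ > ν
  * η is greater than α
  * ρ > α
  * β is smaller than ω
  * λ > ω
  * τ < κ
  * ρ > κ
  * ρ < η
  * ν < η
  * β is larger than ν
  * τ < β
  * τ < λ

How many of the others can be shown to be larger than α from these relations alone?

The elements the relations force above α are β, ω, κ, ρ, λ, η, μ — no chain reaches any other.
That is 7.

7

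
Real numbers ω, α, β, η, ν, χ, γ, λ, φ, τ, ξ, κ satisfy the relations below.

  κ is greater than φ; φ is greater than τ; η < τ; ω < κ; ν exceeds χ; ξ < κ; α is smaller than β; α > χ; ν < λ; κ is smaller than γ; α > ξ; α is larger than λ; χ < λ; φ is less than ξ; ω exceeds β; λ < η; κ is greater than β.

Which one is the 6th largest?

Piecing the relations together gives one ordering: χ < ν < λ < η < τ < φ < ξ < α < β < ω < κ < γ.
The 6th largest is ξ.

ξ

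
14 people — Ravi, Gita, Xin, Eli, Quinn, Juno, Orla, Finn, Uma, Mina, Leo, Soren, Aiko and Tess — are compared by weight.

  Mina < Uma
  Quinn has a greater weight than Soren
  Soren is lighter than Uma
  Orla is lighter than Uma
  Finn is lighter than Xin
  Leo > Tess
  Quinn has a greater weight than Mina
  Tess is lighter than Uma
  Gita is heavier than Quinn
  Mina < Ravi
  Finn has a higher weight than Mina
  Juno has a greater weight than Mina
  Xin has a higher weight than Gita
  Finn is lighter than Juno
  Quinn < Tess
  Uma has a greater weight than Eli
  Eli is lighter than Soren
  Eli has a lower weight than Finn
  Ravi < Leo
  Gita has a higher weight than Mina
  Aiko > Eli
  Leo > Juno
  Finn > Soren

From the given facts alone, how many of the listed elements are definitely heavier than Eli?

10

Directly above Eli: Soren, Aiko, Finn, Uma.
One step further: Quinn, Juno, Xin (7 so far).
One step further: Tess, Gita, Leo (10 so far).
Nothing else is reachable above Eli; 10 in all.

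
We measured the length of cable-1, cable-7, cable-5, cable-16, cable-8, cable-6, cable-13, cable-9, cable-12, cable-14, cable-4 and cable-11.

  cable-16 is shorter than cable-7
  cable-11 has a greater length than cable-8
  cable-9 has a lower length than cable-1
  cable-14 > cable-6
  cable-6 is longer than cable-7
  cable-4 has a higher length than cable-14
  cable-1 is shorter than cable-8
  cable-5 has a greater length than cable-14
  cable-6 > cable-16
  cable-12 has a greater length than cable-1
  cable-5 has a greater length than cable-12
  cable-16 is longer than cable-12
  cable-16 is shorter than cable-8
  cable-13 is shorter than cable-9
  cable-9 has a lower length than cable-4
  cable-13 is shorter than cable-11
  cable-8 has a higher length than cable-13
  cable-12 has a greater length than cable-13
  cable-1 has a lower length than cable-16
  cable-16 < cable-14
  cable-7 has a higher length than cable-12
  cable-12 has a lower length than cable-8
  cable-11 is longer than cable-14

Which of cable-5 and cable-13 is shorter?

cable-13 < cable-9 < cable-1 < cable-12 < cable-16 < cable-7 < cable-6 < cable-14 < cable-5, by transitivity through cable-9, cable-1, cable-12, cable-16, cable-7, cable-6, cable-14.
So cable-13 < cable-5; cable-13 is the shorter of the two.

cable-13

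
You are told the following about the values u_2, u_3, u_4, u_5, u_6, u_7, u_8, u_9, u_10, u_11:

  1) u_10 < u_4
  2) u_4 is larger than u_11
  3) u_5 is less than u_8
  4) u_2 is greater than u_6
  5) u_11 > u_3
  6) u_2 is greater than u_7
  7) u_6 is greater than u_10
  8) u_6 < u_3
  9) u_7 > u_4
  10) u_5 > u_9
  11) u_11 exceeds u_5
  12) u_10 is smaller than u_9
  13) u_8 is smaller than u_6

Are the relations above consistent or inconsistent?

The single ordering u_10 < u_9 < u_5 < u_8 < u_6 < u_3 < u_11 < u_4 < u_7 < u_2 satisfies every listed relation, so no contradiction arises.

consistent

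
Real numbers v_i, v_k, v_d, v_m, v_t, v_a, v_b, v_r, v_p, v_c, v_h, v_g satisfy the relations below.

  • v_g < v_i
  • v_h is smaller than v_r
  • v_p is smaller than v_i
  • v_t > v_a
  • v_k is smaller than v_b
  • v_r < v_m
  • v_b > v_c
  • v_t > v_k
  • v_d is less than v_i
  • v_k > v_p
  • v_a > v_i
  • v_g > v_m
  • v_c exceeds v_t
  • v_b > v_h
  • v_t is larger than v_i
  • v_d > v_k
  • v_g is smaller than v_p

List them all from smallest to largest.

v_h < v_r < v_m < v_g < v_p < v_k < v_d < v_i < v_a < v_t < v_c < v_b

Nothing is placed below v_h, so it is least; from there v_h < v_r; v_r < v_m; v_m < v_g; v_g < v_p; v_p < v_k; v_k < v_d; v_d < v_i; v_i < v_a; v_a < v_t; v_t < v_c; v_c < v_b, each given directly.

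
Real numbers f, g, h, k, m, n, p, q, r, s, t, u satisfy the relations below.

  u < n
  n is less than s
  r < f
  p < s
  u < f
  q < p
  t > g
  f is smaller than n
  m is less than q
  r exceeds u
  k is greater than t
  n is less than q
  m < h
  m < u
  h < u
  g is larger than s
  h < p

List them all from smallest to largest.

Each adjacent pair is fixed by a given relation: m < h; h < u; u < r; r < f; f < n; n < q; q < p; p < s; s < g; g < t; t < k. Chaining them end to end gives the full order.

m < h < u < r < f < n < q < p < s < g < t < k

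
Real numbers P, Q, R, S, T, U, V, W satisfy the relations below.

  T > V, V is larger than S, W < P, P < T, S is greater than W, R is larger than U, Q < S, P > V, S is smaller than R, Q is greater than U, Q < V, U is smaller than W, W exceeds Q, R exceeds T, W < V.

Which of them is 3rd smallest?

The consecutive relations fix a unique order: U < Q < W < S < V < P < T < R.
Counting 3 from the smallest end gives W.

W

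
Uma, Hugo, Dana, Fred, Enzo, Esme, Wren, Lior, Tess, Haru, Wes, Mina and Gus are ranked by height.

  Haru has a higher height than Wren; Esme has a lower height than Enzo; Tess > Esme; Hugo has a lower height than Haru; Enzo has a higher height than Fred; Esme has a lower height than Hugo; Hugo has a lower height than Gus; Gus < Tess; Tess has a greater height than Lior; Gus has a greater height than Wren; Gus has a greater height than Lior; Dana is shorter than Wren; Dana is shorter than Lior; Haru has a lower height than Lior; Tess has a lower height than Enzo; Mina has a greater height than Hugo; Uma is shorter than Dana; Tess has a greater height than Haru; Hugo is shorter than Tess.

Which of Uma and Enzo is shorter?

Link the given pairs in sequence: Uma < Dana; Dana < Wren; Wren < Haru; Haru < Lior; Lior < Gus; Gus < Tess; Tess < Enzo.
Chaining these gives Uma < Dana < Wren < Haru < Lior < Gus < Tess < Enzo.
So Uma < Enzo; Uma is the shorter of the two.

Uma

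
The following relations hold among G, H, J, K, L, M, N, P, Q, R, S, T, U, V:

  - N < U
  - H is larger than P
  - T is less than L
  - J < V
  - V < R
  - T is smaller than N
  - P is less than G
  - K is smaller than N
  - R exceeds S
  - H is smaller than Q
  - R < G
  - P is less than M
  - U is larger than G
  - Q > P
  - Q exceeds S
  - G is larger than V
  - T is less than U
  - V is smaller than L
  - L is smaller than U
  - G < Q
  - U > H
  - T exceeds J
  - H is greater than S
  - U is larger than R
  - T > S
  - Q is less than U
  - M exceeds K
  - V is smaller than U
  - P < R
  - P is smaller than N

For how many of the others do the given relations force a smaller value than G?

5

From G the given relations immediately reach V, P, R.
From those, J, S — 5 in total.
Nothing else is reachable below G; 5 in all.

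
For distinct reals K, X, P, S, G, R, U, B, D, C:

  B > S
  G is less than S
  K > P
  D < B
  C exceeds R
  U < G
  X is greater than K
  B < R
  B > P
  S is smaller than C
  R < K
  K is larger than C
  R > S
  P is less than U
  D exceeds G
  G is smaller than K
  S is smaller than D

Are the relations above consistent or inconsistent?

consistent

The single ordering P < U < G < S < D < B < R < C < K < X satisfies every listed relation, so no contradiction arises.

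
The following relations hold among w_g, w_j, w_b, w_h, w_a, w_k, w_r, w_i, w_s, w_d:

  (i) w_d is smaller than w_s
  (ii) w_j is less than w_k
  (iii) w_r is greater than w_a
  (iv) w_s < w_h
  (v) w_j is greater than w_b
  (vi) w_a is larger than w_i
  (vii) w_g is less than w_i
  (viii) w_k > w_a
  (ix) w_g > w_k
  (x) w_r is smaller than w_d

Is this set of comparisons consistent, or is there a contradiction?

inconsistent

We have w_a < w_k stated directly, yet also w_k < w_g < w_i < w_a by chaining the others — so w_k < w_a. Contradiction.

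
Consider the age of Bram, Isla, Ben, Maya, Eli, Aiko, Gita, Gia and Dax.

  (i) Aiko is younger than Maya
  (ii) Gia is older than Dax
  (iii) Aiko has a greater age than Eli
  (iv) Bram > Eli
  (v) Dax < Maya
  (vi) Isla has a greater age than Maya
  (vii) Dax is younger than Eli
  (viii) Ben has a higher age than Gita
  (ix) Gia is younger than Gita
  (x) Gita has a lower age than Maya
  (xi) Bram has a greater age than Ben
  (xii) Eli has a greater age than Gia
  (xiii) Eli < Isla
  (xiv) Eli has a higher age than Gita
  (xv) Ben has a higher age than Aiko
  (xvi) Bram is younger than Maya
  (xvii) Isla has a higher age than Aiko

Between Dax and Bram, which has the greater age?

Bram

Link the given pairs in sequence: Dax < Gia; Gia < Gita; Gita < Eli; Eli < Aiko; Aiko < Ben; Ben < Bram.
Chaining these gives Dax < Gia < Gita < Eli < Aiko < Ben < Bram.
So Dax < Bram; Bram is the older of the two.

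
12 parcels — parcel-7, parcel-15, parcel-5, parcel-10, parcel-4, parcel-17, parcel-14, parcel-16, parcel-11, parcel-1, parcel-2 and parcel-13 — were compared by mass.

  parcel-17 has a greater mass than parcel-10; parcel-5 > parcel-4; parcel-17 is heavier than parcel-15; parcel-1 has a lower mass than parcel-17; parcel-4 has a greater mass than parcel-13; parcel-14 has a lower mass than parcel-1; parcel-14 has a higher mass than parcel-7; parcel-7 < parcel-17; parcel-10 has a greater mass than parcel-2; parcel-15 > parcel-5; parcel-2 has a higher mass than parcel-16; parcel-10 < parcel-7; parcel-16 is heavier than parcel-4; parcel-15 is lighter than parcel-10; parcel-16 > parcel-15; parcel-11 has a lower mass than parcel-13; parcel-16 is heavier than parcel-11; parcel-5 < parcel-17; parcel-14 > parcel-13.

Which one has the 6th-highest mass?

parcel-2

The consecutive relations fix a unique order: parcel-11 < parcel-13 < parcel-4 < parcel-5 < parcel-15 < parcel-16 < parcel-2 < parcel-10 < parcel-7 < parcel-14 < parcel-1 < parcel-17.
Counting 6 from the largest end gives parcel-2.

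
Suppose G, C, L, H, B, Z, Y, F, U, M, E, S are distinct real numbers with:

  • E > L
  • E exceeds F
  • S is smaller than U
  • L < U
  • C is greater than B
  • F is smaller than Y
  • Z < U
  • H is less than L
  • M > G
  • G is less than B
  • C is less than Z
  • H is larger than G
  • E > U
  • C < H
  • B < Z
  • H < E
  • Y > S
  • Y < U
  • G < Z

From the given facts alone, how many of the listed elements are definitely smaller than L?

Directly below L: H.
One step further: G, C (3 so far).
One step further: B (4 so far).
Nothing else is reachable below L; 4 in all.

4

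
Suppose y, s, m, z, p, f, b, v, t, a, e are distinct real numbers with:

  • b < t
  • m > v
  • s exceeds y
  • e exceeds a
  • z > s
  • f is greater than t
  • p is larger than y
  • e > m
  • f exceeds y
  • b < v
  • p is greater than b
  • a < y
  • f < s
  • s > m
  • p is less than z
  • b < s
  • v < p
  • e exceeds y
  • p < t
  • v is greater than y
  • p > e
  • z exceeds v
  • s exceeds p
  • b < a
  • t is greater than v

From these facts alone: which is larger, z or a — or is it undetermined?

z

Link the given pairs in sequence: a < y; y < v; v < m; m < e; e < p; p < t; t < f; f < s; s < z.
Together: a < y < v < m < e < p < t < f < s < z.
So z is larger.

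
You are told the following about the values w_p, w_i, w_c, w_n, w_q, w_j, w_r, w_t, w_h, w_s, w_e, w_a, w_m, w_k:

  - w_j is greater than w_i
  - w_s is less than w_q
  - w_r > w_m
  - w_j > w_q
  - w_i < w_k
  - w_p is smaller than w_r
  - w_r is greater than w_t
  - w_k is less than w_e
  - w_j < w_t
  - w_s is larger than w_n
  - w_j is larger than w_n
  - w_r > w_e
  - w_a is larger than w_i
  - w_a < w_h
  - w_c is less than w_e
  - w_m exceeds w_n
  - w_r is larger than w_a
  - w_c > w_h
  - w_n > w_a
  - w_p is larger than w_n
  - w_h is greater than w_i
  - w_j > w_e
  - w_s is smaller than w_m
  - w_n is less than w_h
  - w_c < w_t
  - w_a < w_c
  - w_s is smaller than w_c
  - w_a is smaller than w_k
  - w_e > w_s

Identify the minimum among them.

w_i

w_a is not least since w_i < w_a; w_n is not least since w_a < w_n; w_s is not least since w_n < w_s; w_h is not least since w_n < w_h; w_k is not least since w_i < w_k; w_m is not least since w_s < w_m; w_c is not least since w_s < w_c; w_p is not least since w_n < w_p; w_e is not least since w_s < w_e; w_q is not least since w_s < w_q; w_j is not least since w_e < w_j; w_t is not least since w_c < w_t; w_r is not least since w_t < w_r.
Only w_i has nothing below it, so w_i is the minimum.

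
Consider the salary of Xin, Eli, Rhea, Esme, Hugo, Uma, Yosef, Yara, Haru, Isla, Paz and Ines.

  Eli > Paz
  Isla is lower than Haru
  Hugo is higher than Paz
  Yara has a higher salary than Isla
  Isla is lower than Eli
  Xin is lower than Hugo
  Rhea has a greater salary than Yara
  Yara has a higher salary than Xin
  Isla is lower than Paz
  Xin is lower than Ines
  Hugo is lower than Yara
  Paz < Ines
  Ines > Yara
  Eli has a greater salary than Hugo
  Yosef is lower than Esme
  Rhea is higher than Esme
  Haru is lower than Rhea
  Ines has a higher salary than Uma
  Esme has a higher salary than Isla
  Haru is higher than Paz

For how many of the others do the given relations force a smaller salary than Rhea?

The elements the relations force below Rhea are Isla, Xin, Yosef, Paz, Haru, Hugo, Yara, Esme — no chain reaches any other.
That is 8.

8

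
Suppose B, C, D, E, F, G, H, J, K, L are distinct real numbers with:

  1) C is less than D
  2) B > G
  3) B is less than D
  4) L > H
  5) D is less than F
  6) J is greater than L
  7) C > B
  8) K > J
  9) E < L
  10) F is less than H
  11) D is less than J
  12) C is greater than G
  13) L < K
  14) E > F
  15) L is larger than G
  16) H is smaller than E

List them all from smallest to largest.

G < B < C < D < F < H < E < L < J < K

Each adjacent pair is fixed by a given relation: G < B; B < C; C < D; D < F; F < H; H < E; E < L; L < J; J < K. Chaining them end to end gives the full order.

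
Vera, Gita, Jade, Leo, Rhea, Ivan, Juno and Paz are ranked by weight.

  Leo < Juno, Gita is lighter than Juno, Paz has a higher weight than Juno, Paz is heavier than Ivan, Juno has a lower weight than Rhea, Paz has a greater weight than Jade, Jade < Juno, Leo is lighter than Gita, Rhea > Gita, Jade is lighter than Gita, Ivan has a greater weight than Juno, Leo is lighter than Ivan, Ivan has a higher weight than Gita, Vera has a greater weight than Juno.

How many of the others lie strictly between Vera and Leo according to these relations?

2

Chaining upward from Leo reaches: Gita, Juno, Ivan, Paz, Rhea.
Chaining downward from Vera reaches: Jade, Gita, Juno.
Strictly between Leo and Vera are those in both lists: Gita, Juno — 2 elements.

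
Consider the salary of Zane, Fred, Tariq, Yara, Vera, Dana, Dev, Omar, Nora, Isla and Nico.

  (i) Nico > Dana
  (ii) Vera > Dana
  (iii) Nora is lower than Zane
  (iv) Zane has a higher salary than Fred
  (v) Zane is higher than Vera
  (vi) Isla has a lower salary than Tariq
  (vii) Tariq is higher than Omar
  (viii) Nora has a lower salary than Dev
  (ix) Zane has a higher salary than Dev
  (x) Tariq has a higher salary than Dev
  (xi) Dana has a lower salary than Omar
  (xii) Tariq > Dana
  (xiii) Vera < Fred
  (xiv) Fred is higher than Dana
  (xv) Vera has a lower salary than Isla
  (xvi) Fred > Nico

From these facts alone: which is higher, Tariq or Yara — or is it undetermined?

undetermined

Following every chain through Yara: nothing is chained to Yara.
Tariq is not reached, and no chain runs the other way from Tariq to Yara.
So the given relations leave the order of Yara and Tariq undetermined.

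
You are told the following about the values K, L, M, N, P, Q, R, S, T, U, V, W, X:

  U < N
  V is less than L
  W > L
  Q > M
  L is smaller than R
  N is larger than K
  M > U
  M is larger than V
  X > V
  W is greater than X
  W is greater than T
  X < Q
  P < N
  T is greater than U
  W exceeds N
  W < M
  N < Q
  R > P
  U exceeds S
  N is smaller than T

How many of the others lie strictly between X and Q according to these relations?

2

Chaining upward from X reaches: W, M.
Chaining downward from Q reaches: S, V, P, L, U, K, N, T, W, M.
Strictly between X and Q are those in both lists: W, M — 2 elements.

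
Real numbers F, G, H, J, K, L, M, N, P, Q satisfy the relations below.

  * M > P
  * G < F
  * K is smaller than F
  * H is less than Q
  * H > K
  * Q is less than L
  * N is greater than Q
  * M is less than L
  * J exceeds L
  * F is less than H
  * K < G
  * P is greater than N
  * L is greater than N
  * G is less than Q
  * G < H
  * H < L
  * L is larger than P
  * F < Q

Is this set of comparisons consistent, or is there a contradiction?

Every relation is compatible with K < G < F < H < Q < N < P < M < L < J; the set is consistent.

consistent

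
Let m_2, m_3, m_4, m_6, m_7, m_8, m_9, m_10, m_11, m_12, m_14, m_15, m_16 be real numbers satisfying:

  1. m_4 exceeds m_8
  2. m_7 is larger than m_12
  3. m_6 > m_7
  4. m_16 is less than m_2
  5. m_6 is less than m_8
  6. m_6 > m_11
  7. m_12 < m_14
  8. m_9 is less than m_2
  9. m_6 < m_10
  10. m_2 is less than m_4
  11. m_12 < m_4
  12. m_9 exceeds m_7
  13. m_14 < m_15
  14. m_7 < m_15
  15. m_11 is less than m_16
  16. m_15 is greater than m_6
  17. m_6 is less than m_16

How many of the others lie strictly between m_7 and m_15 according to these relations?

Chaining upward from m_7 reaches: m_9, m_6, m_16, m_8, m_2, m_4, m_10.
Chaining downward from m_15 reaches: m_12, m_11, m_14, m_6.
Strictly between m_7 and m_15 are those in both lists: m_6 — 1 element.

1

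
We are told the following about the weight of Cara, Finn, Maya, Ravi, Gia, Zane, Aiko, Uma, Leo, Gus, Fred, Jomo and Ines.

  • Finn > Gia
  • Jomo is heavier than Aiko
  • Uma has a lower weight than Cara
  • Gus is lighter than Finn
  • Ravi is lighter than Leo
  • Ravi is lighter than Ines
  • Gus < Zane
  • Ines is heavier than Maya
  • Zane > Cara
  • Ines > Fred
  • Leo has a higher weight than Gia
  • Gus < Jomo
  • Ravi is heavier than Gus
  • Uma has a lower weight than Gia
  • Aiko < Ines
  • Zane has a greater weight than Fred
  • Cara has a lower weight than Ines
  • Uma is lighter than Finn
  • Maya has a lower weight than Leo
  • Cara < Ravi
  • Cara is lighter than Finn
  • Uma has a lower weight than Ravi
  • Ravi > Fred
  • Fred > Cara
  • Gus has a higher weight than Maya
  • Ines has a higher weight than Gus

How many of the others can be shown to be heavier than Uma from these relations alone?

8

From Uma the given relations immediately reach Gia, Cara, Ravi, Finn.
From those, Fred, Zane, Ines, Leo — 8 in total.
No other element is forced above Uma by the given relations, so the count is 8.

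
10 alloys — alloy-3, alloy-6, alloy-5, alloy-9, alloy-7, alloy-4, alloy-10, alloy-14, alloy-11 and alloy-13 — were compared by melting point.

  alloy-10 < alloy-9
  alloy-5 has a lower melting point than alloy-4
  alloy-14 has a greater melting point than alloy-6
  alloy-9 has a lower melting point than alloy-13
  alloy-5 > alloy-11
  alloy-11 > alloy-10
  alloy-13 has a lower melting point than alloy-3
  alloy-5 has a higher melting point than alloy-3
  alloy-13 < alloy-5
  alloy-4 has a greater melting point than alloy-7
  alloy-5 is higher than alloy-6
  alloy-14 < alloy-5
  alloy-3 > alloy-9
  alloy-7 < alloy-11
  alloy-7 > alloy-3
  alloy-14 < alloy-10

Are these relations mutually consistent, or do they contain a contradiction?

consistent

Every relation is compatible with alloy-6 < alloy-14 < alloy-10 < alloy-9 < alloy-13 < alloy-3 < alloy-7 < alloy-11 < alloy-5 < alloy-4; the set is consistent.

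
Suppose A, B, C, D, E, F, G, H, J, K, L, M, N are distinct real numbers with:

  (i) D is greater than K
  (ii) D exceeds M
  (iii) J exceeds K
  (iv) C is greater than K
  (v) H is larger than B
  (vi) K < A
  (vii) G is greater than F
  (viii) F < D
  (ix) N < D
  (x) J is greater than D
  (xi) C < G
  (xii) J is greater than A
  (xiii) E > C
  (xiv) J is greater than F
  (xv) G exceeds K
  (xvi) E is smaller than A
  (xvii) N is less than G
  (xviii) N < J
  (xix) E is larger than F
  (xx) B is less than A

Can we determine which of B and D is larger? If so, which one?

Following every chain through D: above D we get J; below D we get F, N, K, M.
B is not reached, and no chain runs the other way from B to D.
So the given relations leave the order of D and B undetermined.

undetermined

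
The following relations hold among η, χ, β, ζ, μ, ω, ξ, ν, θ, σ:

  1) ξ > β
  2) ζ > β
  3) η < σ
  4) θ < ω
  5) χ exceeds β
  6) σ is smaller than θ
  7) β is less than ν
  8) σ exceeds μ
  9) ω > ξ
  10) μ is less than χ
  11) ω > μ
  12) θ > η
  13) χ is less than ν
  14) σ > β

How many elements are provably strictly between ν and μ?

The relations place μ below ν. An element lies strictly between them when it is forced above μ and also forced below ν.
Above μ: {σ, θ, χ, ω}. Below ν: {β, χ}.
Intersection: {χ} — 1.

1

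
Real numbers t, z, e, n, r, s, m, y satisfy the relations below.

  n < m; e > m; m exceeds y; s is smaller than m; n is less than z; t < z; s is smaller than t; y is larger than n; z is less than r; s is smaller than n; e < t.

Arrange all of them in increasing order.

s < n < y < m < e < t < z < r

The consecutive links are each given: s < n; n < y; y < m; m < e; e < t; t < z; z < r.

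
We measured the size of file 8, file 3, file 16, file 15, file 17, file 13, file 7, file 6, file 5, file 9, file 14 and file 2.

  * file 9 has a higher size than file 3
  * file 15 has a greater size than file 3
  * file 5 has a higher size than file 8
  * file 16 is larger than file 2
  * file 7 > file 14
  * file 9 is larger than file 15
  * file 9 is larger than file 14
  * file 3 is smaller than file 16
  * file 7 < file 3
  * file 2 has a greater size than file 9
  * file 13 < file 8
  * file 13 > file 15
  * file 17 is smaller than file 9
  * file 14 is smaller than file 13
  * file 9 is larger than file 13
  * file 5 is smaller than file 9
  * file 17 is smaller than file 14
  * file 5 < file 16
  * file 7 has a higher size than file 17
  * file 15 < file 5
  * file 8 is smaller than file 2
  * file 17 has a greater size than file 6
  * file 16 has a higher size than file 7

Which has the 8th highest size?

Chaining the given pairs: file 6 < file 17 < file 14 < file 7 < file 3 < file 15 < file 13 < file 8 < file 5 < file 9 < file 2 < file 16.
Counting 8 from the largest end gives file 3.

file 3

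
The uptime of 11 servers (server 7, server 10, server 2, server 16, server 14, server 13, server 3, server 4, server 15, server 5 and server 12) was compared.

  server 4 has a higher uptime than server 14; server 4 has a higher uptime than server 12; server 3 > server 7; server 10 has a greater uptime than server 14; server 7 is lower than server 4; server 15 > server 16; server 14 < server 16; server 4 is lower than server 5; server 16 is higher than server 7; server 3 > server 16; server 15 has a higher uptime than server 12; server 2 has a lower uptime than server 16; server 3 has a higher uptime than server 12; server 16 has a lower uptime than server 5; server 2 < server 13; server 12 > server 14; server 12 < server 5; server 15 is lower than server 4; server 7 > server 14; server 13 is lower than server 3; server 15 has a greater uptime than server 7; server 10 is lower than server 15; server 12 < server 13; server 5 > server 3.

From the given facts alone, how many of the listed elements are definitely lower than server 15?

6

Directly below server 15: server 12, server 7, server 10, server 16.
One step further: server 14, server 2 (6 so far).
No other element is forced below server 15 by the given relations, so the count is 6.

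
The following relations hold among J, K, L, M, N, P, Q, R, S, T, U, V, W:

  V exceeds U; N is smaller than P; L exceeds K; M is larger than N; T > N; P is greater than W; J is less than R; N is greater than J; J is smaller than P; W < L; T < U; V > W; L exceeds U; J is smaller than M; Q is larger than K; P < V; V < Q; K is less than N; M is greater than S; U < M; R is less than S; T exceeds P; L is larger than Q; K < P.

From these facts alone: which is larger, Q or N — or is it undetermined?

Following the relations from N: N < P < T < U < V < Q.
So Q is larger.

Q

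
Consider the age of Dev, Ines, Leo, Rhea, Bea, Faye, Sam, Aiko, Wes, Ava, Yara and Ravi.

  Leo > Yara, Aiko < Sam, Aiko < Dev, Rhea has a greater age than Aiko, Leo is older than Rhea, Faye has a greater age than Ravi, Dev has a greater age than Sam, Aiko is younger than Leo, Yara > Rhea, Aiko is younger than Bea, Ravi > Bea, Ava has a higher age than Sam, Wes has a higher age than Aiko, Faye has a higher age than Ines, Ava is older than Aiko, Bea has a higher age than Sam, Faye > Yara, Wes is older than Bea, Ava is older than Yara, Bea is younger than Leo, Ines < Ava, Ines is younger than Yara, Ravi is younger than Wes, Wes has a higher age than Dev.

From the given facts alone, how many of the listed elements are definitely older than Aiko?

Directly above Aiko: Sam, Rhea, Dev, Bea, Leo, Wes, Ava.
One step further: Yara, Ravi (9 so far).
One step further: Faye (10 so far).
No other element is forced above Aiko by the given relations, so the count is 10.

10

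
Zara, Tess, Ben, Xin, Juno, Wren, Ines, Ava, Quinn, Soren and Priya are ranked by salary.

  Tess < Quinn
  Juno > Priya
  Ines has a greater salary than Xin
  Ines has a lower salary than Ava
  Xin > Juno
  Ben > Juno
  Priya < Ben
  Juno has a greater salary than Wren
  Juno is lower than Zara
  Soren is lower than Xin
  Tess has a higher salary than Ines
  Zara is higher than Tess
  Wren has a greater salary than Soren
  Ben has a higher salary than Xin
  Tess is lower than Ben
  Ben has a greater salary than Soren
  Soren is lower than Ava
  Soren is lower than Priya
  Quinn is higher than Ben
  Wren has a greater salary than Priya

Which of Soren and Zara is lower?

Following the relations from Soren: Soren < Priya < Wren < Juno < Xin < Ines < Tess < Zara.
So Soren < Zara; Soren is the lower of the two.

Soren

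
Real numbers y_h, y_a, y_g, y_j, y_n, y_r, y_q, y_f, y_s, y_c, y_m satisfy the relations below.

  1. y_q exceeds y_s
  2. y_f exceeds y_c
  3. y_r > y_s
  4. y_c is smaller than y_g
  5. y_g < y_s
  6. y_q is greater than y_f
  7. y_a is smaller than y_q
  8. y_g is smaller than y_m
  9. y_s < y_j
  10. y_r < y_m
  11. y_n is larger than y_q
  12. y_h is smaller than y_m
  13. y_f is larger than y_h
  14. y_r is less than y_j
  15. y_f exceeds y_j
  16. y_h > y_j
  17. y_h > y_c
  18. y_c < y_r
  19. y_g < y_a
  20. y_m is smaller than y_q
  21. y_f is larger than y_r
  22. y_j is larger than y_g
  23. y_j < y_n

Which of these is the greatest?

y_n

Chaining downward from y_n: directly below it, y_j, y_q; then y_g, y_a, y_s, y_r, y_m, y_f; then y_c, y_h.
That covers every other element, and nothing is given above y_n, so y_n is the greatest.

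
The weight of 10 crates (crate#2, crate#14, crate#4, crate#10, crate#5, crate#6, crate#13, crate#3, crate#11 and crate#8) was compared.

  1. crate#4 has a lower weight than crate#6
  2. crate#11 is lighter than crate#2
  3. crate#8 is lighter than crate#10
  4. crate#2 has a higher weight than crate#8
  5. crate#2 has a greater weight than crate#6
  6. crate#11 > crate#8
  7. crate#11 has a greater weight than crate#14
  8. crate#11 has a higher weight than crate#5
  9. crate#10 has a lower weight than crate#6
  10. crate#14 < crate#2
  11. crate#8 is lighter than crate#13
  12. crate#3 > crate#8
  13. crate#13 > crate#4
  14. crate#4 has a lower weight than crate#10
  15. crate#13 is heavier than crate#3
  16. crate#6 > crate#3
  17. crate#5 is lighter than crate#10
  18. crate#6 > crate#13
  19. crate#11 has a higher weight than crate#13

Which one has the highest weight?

crate#8 is not greatest since crate#8 < crate#3; crate#5 is not greatest since crate#5 < crate#10; crate#4 is not greatest since crate#4 < crate#6; crate#10 is not greatest since crate#10 < crate#6; crate#14 is not greatest since crate#14 < crate#2; crate#3 is not greatest since crate#3 < crate#6; crate#13 is not greatest since crate#13 < crate#11; crate#6 is not greatest since crate#6 < crate#2; crate#11 is not greatest since crate#11 < crate#2.
Only crate#2 has nothing above it, so crate#2 is the highest weight.

crate#2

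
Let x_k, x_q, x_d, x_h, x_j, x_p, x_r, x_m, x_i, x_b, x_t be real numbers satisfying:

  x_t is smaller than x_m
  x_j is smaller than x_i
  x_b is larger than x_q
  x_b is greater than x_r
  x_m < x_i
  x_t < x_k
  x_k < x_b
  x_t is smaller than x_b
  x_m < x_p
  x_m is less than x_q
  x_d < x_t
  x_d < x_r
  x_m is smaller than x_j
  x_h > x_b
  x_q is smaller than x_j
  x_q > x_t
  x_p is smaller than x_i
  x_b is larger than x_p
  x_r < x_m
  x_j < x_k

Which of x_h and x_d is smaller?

x_d

Chaining the given relations: x_d < x_r < x_m < x_p < x_b < x_h.
So x_d < x_h; x_d is the smaller of the two.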